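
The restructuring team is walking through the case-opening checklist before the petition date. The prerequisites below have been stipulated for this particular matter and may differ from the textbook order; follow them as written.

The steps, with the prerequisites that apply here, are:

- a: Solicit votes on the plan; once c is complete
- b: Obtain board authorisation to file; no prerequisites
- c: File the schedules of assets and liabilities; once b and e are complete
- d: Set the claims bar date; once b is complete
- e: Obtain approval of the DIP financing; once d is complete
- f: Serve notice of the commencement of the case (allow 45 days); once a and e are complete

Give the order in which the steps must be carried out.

b → d → e → c → a → f

Only b has no prerequisites, so it is first.
d is the only step now ready → d.
e needed d, now all done → e.
That leaves c as the only ready step → c.
a needed c, now all done → a.
Next only f has its prerequisites met → f.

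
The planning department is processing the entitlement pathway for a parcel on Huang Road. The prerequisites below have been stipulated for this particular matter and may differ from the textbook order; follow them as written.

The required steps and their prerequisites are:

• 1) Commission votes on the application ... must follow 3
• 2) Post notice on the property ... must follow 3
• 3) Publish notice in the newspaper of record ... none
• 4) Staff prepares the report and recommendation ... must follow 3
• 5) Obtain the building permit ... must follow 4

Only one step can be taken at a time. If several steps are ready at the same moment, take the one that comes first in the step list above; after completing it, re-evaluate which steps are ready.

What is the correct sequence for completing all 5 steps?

3 → 1 → 2 → 4 → 5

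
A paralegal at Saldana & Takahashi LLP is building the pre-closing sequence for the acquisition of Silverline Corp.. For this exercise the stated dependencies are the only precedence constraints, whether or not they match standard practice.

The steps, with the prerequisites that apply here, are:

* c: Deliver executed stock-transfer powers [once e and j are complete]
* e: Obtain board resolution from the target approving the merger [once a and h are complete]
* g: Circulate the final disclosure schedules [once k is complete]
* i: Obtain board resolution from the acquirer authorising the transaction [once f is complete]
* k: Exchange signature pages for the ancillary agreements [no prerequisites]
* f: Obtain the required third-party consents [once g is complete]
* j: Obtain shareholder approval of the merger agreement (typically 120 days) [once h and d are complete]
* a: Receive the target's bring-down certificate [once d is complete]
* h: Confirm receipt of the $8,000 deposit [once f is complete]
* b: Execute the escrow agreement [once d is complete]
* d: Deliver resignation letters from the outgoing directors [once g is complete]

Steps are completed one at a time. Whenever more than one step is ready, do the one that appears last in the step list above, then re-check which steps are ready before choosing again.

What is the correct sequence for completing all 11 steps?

k g d b a f h j i e c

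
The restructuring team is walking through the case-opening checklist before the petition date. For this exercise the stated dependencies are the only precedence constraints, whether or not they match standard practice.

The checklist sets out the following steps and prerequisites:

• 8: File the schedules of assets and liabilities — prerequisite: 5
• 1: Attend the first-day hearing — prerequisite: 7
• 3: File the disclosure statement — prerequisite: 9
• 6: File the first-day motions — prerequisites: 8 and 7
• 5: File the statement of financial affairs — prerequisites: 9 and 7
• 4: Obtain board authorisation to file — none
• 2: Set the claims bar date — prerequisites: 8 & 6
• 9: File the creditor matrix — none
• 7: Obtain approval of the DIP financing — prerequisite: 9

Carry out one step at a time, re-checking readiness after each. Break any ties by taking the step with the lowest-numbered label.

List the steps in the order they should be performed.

4 9 3 7 1 5 8 6 2

4 and 9 have no prerequisites; 4 has the earlier label, so 4 is first.
That leaves 9 as the only ready step → 9.
Ready: 3 and 7. 3 has the earlier label → 3.
7 is the only step now ready → 7.
Now 1 and 5 have their prerequisites met. 1 has the earlier label, so 1 next.
5 needed 7 and 9, now all done → 5.
That leaves 8 as the only ready step → 8.
Next only 6 has its prerequisites met → 6.
2 is the only step now ready → 2.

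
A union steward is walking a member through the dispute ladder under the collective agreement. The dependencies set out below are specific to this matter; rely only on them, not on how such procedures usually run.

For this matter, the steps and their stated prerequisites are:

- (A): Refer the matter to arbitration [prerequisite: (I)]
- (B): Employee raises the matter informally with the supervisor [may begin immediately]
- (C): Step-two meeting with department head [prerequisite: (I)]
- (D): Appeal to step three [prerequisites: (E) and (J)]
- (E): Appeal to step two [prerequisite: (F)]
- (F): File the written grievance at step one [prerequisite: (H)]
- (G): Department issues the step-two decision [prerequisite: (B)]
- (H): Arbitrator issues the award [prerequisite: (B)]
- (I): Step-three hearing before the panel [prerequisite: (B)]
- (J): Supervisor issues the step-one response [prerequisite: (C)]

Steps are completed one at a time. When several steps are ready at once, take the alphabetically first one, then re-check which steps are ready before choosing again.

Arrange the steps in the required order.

(B) has no prerequisites → (B) first.
(G), (H) and (I) are all available; (G) has the earlier label → (G).
(H) and (I) are both available; (H) has the earlier label → (H).
Now (F) and (I) have their prerequisites met. (F) has the earlier label, so (F) next.
(E) now also ready, so the ready set is {(E), (I)}; (E) has the earlier label → (E).
Next only (I) has its prerequisites met → (I).
Now (A) and (C) have their prerequisites met. (A) has the earlier label, so (A) next.
(C) is the only step now ready → (C).
(J) needed (C), now all done → (J).
(D) needed (E) and (J), now all done → (D).

(B), (G), (H), (F), (E), (I), (A), (C), (J), (D)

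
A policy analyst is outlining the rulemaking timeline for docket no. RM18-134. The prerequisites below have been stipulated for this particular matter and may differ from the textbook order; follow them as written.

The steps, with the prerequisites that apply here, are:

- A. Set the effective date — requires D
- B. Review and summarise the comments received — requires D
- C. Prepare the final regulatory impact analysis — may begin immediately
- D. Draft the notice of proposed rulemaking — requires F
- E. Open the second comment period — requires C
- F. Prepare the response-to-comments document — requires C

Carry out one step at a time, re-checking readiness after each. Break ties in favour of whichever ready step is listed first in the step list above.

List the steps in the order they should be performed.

C, E, F, D, A, B

C has no prerequisites → C first.
Ready: E and F. E is listed earlier → E.
F needed C, now all done → F.
D is the only step now ready → D.
Ready: A and B. A is listed earlier → A.
B is the only step now ready → B.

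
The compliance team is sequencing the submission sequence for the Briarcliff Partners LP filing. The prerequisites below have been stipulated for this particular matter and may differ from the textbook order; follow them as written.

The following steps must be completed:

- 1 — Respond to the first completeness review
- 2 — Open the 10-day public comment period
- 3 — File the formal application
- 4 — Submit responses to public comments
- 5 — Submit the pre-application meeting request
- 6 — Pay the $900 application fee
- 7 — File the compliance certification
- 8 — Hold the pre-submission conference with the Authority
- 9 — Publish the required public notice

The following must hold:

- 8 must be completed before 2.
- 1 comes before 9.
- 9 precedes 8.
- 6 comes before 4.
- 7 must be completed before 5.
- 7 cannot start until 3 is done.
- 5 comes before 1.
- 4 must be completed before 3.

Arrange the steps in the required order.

6 4 3 7 5 1 9 8 2

6 has no prerequisites → 6 first.
Next only 4 has its prerequisites met → 4.
Next only 3 has its prerequisites met → 3.
7 needed 3, now all done → 7.
That leaves 5 as the only ready step → 5.
Next only 1 has its prerequisites met → 1.
9 is the only step now ready → 9.
That leaves 8 as the only ready step → 8.
2 needed 8, now all done → 2.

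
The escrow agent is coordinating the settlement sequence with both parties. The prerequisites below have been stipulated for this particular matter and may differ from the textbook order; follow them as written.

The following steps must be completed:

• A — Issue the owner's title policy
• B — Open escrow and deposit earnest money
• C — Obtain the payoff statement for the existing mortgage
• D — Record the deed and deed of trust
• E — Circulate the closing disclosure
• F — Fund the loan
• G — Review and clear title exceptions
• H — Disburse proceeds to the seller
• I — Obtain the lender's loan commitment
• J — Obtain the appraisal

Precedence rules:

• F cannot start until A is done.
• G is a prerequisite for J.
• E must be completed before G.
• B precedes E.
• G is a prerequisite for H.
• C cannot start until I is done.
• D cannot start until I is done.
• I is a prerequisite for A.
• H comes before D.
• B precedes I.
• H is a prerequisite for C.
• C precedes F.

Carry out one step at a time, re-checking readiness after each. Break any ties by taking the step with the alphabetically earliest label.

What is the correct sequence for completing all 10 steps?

B is the only step with nothing outstanding, so it goes first.
E and I are both available; E has the earlier label → E.
G now also ready, so the ready set is {G, I}; G has the earlier label → G.
H and J now also ready, so the ready set is {H, I, J}; H has the earlier label → H.
I and J are both available; I has the earlier label → I.
A, C and D now also ready, so the ready set is {A, C, D, J}; A has the earlier label → A.
C, D and J are all available; C has the earlier label → C.
F now also ready, so the ready set is {D, F, J}; D has the earlier label → D.
Now F and J have their prerequisites met. F has the earlier label, so F next.
J needed G, now all done → J.

B, E, G, H, I, A, C, D, F, J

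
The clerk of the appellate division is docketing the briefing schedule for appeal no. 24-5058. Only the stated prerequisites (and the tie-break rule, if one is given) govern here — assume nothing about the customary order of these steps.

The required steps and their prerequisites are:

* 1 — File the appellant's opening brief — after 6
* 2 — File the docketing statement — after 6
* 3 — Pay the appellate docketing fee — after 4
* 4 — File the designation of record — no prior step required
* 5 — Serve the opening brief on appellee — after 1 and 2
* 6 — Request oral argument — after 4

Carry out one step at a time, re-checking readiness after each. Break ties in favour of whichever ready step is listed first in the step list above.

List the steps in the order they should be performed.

4, 3, 6, 1, 2, 5

4 has no prerequisites → 4 first.
Now 3 and 6 have their prerequisites met. 3 is listed earlier, so 3 next.
6 needed 4, now all done → 6.
1 and 2 are both available; 1 is listed earlier → 1.
That leaves 2 as the only ready step → 2.
Next only 5 has its prerequisites met → 5.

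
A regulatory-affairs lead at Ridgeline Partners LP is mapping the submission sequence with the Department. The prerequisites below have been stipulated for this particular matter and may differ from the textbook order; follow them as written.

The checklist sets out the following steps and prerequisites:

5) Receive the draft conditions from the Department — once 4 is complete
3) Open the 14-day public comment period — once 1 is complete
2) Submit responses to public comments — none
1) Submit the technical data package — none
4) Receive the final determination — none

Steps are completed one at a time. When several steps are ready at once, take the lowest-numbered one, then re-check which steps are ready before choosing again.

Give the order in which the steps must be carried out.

Nothing is required for 1, 2 and 4. 1 has the earlier label → 1 first.
2, 3 and 4 are all available; 2 has the earlier label → 2.
Ready: 3 and 4. 3 has the earlier label → 3.
4 is the only step now ready → 4.
5 is the only step now ready → 5.

1 2 3 4 5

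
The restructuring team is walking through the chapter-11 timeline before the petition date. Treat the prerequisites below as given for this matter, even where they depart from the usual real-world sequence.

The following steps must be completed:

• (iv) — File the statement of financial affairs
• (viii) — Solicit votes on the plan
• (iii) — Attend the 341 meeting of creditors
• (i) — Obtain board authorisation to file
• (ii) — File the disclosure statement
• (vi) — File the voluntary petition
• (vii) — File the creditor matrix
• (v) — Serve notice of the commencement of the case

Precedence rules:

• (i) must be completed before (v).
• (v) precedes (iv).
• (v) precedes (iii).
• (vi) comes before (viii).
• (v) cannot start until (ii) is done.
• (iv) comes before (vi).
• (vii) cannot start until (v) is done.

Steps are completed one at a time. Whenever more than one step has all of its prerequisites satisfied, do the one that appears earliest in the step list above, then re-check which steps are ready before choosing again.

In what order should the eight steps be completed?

(i), (ii), (v), (iv), (iii), (vi), (viii), (vii)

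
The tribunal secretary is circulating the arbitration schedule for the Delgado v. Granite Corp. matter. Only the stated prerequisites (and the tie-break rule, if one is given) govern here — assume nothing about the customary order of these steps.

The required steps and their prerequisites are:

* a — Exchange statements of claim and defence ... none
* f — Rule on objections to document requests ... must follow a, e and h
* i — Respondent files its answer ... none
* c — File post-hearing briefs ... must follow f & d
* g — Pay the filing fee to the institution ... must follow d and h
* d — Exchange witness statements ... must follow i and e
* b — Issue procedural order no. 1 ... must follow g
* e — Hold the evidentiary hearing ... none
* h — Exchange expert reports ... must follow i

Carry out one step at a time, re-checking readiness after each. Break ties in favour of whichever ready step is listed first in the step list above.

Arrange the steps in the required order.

a → i → e → d → h → f → c → g → b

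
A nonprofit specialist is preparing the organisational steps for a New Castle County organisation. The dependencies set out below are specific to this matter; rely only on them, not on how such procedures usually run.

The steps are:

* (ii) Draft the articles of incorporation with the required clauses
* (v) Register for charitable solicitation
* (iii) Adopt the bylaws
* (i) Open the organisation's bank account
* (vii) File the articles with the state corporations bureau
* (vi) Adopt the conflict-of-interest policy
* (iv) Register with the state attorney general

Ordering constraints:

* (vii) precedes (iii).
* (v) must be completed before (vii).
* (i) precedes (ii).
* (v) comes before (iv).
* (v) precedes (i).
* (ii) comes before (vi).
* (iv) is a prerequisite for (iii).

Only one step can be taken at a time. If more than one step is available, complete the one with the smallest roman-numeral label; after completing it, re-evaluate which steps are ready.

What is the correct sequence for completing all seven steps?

(v) has no prerequisites → (v) first.
Ready: (i), (iv) and (vii). (i) has the earlier label → (i).
(ii), (iv) and (vii) are all available; (ii) has the earlier label → (ii).
(iv), (vi) and (vii) are all available; (iv) has the earlier label → (iv).
(vi) and (vii) are both available; (vi) has the earlier label → (vi).
That leaves (vii) as the only ready step → (vii).
Next only (iii) has its prerequisites met → (iii).

(v) → (i) → (ii) → (iv) → (vi) → (vii) → (iii)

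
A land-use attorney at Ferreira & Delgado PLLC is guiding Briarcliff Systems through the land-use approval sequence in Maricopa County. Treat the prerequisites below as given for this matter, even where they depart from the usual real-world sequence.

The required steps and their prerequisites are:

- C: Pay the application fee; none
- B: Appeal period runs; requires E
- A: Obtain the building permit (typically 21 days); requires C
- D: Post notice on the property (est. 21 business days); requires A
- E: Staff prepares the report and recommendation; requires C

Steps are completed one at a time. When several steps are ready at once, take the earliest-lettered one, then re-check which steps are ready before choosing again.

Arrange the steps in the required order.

C → A → D → E → B

C has no prerequisites → C first.
Ready: A and E. A has the earlier label → A.
Now D and E have their prerequisites met. D has the earlier label, so D next.
That leaves E as the only ready step → E.
B is the only step now ready → B.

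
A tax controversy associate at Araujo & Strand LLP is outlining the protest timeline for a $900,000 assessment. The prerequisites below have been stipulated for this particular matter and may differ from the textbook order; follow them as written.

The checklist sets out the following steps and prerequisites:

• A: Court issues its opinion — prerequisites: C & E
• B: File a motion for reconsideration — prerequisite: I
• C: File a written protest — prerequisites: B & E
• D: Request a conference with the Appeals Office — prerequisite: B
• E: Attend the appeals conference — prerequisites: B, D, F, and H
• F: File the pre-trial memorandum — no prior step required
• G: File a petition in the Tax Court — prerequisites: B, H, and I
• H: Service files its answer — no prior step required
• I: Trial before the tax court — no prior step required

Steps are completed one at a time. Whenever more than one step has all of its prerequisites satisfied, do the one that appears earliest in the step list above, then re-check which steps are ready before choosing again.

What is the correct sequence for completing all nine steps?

F H I B D E C A G

Nothing is required for F, H and I. F is listed earlier → F first.
H and I are both available; H is listed earlier → H.
That leaves I as the only ready step → I.
B needed I, now all done → B.
Now D and G have their prerequisites met. D is listed earlier, so D next.
E now also ready, so the ready set is {E, G}; E is listed earlier → E.
Now C and G have their prerequisites met. C is listed earlier, so C next.
A now also ready, so the ready set is {A, G}; A is listed earlier → A.
G needed B, H and I, now all done → G.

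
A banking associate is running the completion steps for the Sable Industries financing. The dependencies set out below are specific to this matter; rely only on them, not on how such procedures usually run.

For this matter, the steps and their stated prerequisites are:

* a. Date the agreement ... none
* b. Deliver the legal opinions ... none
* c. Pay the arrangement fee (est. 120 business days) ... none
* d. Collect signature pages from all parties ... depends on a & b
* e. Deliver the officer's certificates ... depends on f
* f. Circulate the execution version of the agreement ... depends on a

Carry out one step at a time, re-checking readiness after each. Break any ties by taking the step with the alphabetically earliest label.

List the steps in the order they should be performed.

Nothing is required for a, b and c. a has the earlier label → a first.
Ready: b, c and f. b has the earlier label → b.
Now c, d and f have their prerequisites met. c has the earlier label, so c next.
d and f are both available; d has the earlier label → d.
f needed a, now all done → f.
That leaves e as the only ready step → e.

a, b, c, d, f, e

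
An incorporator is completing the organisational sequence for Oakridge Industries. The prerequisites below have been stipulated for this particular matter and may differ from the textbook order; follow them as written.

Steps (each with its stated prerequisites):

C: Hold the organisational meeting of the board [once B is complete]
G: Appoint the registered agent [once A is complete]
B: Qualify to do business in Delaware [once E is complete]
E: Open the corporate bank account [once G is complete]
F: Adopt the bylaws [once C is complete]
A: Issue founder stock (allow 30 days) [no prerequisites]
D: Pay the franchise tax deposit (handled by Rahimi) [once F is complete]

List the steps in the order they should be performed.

A is the only step with nothing outstanding, so it goes first.
G is the only step now ready → G.
That leaves E as the only ready step → E.
That leaves B as the only ready step → B.
C needed B, now all done → C.
F needed C, now all done → F.
Next only D has its prerequisites met → D.

A → G → E → B → C → F → D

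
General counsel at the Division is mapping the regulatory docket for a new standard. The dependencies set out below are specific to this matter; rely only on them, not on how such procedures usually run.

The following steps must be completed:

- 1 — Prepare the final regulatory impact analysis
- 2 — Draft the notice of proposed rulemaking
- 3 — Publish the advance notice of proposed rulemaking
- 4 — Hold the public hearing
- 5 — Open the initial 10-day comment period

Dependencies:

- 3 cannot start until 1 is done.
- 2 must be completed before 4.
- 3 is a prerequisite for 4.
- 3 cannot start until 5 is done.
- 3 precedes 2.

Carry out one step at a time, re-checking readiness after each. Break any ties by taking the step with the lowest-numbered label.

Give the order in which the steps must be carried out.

Nothing is required for 1 and 5. 1 has the earlier label → 1 first.
Next only 5 has its prerequisites met → 5.
3 is the only step now ready → 3.
That leaves 2 as the only ready step → 2.
Next only 4 has its prerequisites met → 4.

1, 5, 3, 2, 4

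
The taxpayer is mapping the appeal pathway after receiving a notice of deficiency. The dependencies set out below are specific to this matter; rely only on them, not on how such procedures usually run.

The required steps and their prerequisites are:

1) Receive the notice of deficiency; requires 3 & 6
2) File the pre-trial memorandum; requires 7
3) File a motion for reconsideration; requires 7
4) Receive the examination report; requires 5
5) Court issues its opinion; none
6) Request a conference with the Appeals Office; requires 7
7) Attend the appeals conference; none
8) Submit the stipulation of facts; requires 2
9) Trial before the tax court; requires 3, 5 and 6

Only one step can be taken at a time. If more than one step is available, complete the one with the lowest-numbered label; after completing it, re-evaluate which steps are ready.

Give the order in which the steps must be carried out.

5 4 7 2 3 6 1 8 9

Nothing is required for 5 and 7. 5 has the earlier label → 5 first.
4 now also ready, so the ready set is {4, 7}; 4 has the earlier label → 4.
7 is the only step now ready → 7.
2, 3 and 6 are all available; 2 has the earlier label → 2.
Ready: 3, 6 and 8. 3 has the earlier label → 3.
Ready: 6 and 8. 6 has the earlier label → 6.
Now 1, 8 and 9 have their prerequisites met. 1 has the earlier label, so 1 next.
8 and 9 are both available; 8 has the earlier label → 8.
9 is the only step now ready → 9.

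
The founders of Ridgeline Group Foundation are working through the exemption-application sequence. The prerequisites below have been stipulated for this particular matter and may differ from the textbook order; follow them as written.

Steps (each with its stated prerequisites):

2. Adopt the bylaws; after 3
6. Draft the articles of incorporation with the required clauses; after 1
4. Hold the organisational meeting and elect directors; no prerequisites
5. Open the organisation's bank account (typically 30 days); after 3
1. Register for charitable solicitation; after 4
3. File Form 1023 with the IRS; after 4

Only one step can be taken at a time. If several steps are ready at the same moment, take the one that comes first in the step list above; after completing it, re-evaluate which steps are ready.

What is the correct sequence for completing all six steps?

4, 1, 6, 3, 2, 5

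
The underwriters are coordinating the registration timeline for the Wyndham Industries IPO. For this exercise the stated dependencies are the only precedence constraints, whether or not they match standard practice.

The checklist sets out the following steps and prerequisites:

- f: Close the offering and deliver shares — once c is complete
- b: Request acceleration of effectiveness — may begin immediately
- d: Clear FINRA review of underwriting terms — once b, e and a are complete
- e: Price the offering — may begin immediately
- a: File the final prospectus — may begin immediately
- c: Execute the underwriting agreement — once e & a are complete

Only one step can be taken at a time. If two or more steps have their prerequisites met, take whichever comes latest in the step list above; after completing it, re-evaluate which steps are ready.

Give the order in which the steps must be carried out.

a e c b d f

Nothing is required for a, e and b. a is listed later → a first.
Now e and b have their prerequisites met. e is listed later, so e next.
Ready: c and b. c is listed later → c.
f now also ready, so the ready set is {b, f}; b is listed later → b.
d now also ready, so the ready set is {d, f}; d is listed later → d.
f needed c, now all done → f.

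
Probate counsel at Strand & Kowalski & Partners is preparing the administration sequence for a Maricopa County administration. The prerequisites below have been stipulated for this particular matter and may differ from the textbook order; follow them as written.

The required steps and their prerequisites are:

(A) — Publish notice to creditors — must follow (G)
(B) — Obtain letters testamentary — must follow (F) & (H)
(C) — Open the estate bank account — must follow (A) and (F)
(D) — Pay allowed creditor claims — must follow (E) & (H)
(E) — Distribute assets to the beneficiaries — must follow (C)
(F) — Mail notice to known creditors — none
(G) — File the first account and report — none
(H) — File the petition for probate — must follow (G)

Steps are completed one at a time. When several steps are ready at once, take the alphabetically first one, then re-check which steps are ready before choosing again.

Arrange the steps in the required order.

(F) (G) (A) (C) (E) (H) (B) (D)

Nothing is required for (F) and (G). (F) has the earlier label → (F) first.
Next only (G) has its prerequisites met → (G).
(A) and (H) are both available; (A) has the earlier label → (A).
Now (C) and (H) have their prerequisites met. (C) has the earlier label, so (C) next.
(E) now also ready, so the ready set is {(E), (H)}; (E) has the earlier label → (E).
(H) needed (G), now all done → (H).
Ready: (B) and (D). (B) has the earlier label → (B).
That leaves (D) as the only ready step → (D).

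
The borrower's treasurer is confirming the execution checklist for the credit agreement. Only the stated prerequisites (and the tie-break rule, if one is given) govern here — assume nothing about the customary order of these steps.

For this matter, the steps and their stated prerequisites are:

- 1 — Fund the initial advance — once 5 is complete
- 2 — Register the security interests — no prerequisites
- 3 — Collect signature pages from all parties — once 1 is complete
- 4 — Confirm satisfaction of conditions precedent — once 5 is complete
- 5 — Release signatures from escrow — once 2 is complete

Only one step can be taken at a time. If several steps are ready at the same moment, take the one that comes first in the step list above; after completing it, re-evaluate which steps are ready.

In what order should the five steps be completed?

2, 5, 1, 3, 4

Only 2 has no prerequisites, so it is first.
That leaves 5 as the only ready step → 5.
1 and 4 are both available; 1 is listed earlier → 1.
3 and 4 are both available; 3 is listed earlier → 3.
4 needed 5, now all done → 4.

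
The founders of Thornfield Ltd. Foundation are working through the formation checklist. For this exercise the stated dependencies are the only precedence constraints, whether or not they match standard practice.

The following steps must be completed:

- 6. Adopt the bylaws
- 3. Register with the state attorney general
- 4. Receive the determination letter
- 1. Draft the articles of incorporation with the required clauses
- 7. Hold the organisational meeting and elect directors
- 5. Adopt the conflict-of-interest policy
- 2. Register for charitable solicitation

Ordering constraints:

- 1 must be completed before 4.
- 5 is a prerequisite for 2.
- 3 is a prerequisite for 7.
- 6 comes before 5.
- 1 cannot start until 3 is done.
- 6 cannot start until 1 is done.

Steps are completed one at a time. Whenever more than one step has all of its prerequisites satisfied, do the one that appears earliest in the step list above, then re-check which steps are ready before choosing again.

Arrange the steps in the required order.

3, 1, 6, 4, 7, 5, 2

3 is the only step with nothing outstanding, so it goes first.
Now 1 and 7 have their prerequisites met. 1 is listed earlier, so 1 next.
6 and 4 now also ready, so the ready set is {6, 4, 7}; 6 is listed earlier → 6.
Ready: 4, 7 and 5. 4 is listed earlier → 4.
7 and 5 are both available; 7 is listed earlier → 7.
5 needed 6, now all done → 5.
That leaves 2 as the only ready step → 2.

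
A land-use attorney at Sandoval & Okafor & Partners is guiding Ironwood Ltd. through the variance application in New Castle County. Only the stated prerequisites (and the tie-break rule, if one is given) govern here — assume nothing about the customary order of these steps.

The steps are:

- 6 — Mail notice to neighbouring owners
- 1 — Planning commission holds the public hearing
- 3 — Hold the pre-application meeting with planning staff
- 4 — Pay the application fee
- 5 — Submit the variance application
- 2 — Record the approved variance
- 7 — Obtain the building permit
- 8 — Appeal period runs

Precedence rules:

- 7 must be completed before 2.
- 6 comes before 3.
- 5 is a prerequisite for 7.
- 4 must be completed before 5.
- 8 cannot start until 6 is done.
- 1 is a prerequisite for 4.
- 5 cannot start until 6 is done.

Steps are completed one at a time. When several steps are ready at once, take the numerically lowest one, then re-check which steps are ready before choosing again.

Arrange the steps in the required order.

Nothing is required for 1 and 6. 1 has the earlier label → 1 first.
Now 4 and 6 have their prerequisites met. 4 has the earlier label, so 4 next.
Next only 6 has its prerequisites met → 6.
Now 3, 5 and 8 have their prerequisites met. 3 has the earlier label, so 3 next.
Now 5 and 8 have their prerequisites met. 5 has the earlier label, so 5 next.
7 now also ready, so the ready set is {7, 8}; 7 has the earlier label → 7.
Ready: 2 and 8. 2 has the earlier label → 2.
8 is the only step now ready → 8.

1, 4, 6, 3, 5, 7, 2, 8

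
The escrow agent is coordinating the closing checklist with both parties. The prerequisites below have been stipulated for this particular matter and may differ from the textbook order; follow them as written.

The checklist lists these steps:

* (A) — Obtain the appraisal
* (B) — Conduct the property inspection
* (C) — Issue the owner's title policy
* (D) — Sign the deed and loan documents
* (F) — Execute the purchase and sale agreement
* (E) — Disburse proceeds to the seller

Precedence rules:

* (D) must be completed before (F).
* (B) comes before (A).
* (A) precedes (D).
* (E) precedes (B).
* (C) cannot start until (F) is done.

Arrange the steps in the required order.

(E) is the only step with nothing outstanding, so it goes first.
Next only (B) has its prerequisites met → (B).
Next only (A) has its prerequisites met → (A).
(D) needed (A), now all done → (D).
(F) is the only step now ready → (F).
That leaves (C) as the only ready step → (C).

(E), (B), (A), (D), (F), (C)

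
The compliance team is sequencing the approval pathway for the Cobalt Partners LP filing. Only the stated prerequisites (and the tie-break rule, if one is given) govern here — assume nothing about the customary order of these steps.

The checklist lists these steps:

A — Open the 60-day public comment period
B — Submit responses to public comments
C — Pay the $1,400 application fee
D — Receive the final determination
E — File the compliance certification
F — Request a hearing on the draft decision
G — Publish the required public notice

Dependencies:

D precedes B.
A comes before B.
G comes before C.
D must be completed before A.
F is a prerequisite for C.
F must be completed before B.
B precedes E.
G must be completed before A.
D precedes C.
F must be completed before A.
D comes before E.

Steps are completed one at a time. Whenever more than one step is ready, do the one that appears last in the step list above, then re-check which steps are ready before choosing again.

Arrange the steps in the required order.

G, F, D, C, A, B, E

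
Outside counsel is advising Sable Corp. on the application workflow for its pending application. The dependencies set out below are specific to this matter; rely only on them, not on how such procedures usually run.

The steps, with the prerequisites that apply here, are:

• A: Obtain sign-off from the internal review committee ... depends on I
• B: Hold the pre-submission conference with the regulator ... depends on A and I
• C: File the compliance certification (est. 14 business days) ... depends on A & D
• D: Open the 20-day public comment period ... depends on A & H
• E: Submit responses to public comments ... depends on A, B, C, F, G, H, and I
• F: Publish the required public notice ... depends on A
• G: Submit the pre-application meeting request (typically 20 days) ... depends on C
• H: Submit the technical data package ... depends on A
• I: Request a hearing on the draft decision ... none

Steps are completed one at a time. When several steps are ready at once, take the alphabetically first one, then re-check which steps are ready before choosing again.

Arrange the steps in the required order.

I, A, B, F, H, D, C, G, E

I is the only step with nothing outstanding, so it goes first.
A needed I, now all done → A.
B, F and H are all available; B has the earlier label → B.
Ready: F and H. F has the earlier label → F.
Next only H has its prerequisites met → H.
D needed A and H, now all done → D.
C needed A and D, now all done → C.
G needed C, now all done → G.
Next only E has its prerequisites met → E.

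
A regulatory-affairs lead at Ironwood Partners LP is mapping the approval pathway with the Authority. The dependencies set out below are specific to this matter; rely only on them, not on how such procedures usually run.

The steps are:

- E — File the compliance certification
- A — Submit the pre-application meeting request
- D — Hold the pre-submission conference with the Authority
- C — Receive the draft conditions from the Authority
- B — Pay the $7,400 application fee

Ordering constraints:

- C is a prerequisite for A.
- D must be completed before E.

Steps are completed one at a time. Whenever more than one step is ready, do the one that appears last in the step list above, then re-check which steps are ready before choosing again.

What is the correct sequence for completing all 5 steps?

Nothing is required for B, C and D. B is listed later → B first.
Now C and D have their prerequisites met. C is listed later, so C next.
A now also ready, so the ready set is {D, A}; D is listed later → D.
Now A and E have their prerequisites met. A is listed later, so A next.
E is the only step now ready → E.

B → C → D → A → E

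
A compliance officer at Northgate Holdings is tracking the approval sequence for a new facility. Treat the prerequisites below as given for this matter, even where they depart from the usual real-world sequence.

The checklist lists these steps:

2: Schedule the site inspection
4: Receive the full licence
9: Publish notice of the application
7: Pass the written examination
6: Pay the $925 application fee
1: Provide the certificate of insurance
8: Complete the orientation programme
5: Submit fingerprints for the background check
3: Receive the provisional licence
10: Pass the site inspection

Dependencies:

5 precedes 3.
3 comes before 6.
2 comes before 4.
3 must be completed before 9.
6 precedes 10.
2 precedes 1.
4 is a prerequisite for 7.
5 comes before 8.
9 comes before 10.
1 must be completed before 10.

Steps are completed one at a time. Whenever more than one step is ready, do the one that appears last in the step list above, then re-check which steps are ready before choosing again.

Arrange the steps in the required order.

5 → 3 → 8 → 6 → 9 → 2 → 1 → 10 → 4 → 7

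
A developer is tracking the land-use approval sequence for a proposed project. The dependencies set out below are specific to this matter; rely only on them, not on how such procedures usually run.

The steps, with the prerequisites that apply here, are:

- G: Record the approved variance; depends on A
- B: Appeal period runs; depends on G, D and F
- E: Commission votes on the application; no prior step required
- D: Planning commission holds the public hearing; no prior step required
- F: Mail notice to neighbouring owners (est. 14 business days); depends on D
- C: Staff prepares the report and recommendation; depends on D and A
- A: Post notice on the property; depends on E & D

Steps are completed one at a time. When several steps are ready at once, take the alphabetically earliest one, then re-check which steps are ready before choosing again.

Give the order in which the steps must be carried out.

D, E, A, C, F, G, B

D and E have no prerequisites; D has the earlier label, so D is first.
F now also ready, so the ready set is {E, F}; E has the earlier label → E.
A now also ready, so the ready set is {A, F}; A has the earlier label → A.
C and G now also ready, so the ready set is {C, F, G}; C has the earlier label → C.
F and G are both available; F has the earlier label → F.
G is the only step now ready → G.
B needed D, F and G, now all done → B.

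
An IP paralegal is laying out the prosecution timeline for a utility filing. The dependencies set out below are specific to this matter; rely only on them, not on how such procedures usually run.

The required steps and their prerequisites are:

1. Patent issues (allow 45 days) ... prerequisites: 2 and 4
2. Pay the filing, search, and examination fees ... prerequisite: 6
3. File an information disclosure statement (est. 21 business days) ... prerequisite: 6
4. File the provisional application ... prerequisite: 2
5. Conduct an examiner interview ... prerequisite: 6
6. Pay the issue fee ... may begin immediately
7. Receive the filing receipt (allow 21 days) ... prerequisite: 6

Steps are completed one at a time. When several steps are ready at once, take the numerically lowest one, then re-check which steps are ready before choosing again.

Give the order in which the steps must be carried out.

Only 6 has no prerequisites, so it is first.
Ready: 2, 3, 5 and 7. 2 has the earlier label → 2.
3, 4, 5 and 7 are all available; 3 has the earlier label → 3.
Ready: 4, 5 and 7. 4 has the earlier label → 4.
1, 5 and 7 are all available; 1 has the earlier label → 1.
Now 5 and 7 have their prerequisites met. 5 has the earlier label, so 5 next.
Next only 7 has its prerequisites met → 7.

6 → 2 → 3 → 4 → 1 → 5 → 7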